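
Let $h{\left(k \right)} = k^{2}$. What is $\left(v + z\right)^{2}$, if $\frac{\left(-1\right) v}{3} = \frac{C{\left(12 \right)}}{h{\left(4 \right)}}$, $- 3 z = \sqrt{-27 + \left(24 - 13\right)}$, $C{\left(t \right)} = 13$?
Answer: $\frac{9593}{2304} + \frac{13 i}{2} \approx 4.1636 + 6.5 i$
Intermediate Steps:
$z = - \frac{4 i}{3}$ ($z = - \frac{\sqrt{-27 + \left(24 - 13\right)}}{3} = - \frac{\sqrt{-27 + 11}}{3} = - \frac{\sqrt{-16}}{3} = - \frac{4 i}{3} \approx - 1.3333 i$)
$v = - \frac{39}{16}$ ($v = - 3 \frac{13}{4^{2}} = - 3 \cdot \frac{13}{16} = - 3 \cdot 13 \cdot \frac{1}{16} = \left(-3\right) \frac{13}{16} = - \frac{39}{16} \approx -2.4375$)
$\left(v + z\right)^{2} = \left(- \frac{39}{16} - \frac{4 i}{3}\right)^{2}$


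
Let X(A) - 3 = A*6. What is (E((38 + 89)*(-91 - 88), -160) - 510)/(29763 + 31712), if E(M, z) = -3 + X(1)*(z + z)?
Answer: -3393/61475 ≈ -0.055193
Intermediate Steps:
X(A) = 3 + 6*A (X(A) = 3 + A*6 = 3 + 6*A)
E(M, z) = -3 + 18*z (E(M, z) = -3 + (3 + 6*1)*(z + z) = -3 + (3 + 6)*(2*z) = -3 + 9*(2*z) = -3 + 18*z)
(E((38 + 89)*(-91 - 88), -160) - 510)/(29763 + 31712) = ((-3 + 18*(-160)) - 510)/(29763 + 31712) = ((-3 - 2880) - 510)/61475 = (-2883 - 510)*(1/61475) = -3393*1/61475 = -3393/61475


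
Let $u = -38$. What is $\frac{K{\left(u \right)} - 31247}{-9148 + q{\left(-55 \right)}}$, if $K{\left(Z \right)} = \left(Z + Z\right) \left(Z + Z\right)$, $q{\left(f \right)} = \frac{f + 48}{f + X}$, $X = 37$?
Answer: $\frac{458478}{164657} \approx 2.7844$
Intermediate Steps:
$q{\left(f \right)} = \frac{48 + f}{37 + f}$ ($q{\left(f \right)} = \frac{f + 48}{f + 37} = \frac{48 + f}{37 + f}$)
$K{\left(Z \right)} = 4 Z^{2}$ ($K{\left(Z \right)} = 2 Z 2 Z = 4 Z^{2}$)
$\frac{K{\left(u \right)} - 31247}{-9148 + q{\left(-55 \right)}} = \frac{4 \left(-38\right)^{2} - 31247}{-9148 + \frac{48 - 55}{37 - 55}} = \frac{4 \cdot 1444 - 31247}{-9148 + \frac{1}{-18} \left(-7\right)} = \frac{5776 - 31247}{-9148 - - \frac{7}{18}} = - \frac{25471}{-9148 + \frac{7}{18}} = - \frac{25471}{- \frac{164657}{18}} = \left(-25471\right) \left(- \frac{18}{164657}\right) = \frac{458478}{164657}$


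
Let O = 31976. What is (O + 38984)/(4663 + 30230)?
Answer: 70960/34893 ≈ 2.0336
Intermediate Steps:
(O + 38984)/(4663 + 30230) = (31976 + 38984)/(4663 + 30230) = 70960/34893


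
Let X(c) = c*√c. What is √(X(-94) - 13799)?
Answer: √(-13799 - 94*I*√94) ≈ 3.8771 - 117.53*I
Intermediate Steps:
X(c) = c^(3/2)
√(X(-94) - 13799) = √((-94)^(3/2) - 13799) = √(-94*I*√94 - 13799) = √(-13799 - 94*I*√94)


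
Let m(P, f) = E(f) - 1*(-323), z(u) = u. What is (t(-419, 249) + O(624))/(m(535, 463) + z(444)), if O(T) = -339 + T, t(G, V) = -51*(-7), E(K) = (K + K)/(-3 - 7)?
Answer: 535/562 ≈ 0.95196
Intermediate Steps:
E(K) = -K/5 (E(K) = (2*K)/(-10) = (2*K)*(-⅒) = -K/5)
t(G, V) = 357
m(P, f) = 323 - f/5 (m(P, f) = -f/5 - 1*(-323) = -f/5 + 323 = 323 - f/5)
(t(-419, 249) + O(624))/(m(535, 463) + z(444)) = (357 + (-339 + 624))/((323 - ⅕*463) + 444) = (357 + 285)/((323 - 463/5) + 444) = 642/(1152/5 + 444) = 642/(3372/5) = 642*(5/3372) = 535/562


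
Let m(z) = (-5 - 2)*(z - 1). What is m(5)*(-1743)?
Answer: 48804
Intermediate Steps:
m(z) = 7 - 7*z (m(z) = -7*(-1 + z) = 7 - 7*z)
m(5)*(-1743) = (7 - 7*5)*(-1743) = (7 - 35)*(-1743) = -28*(-1743) = 48804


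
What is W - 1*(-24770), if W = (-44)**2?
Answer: 26706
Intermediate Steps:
W = 1936
W - 1*(-24770) = 1936 - 1*(-24770) = 1936 + 24770 = 26706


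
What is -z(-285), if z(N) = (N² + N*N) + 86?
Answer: -162536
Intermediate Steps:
z(N) = 86 + 2*N² (z(N) = (N² + N²) + 86 = 2*N² + 86 = 86 + 2*N²)
-z(-285) = -(86 + 2*(-285)²) = -(86 + 2*81225) = -(86 + 162450) = -1*162536 = -162536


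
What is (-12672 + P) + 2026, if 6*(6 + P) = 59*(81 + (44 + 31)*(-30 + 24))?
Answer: -28561/2 ≈ -14281.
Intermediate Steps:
P = -7269/2 (P = -6 + (59*(81 + (44 + 31)*(-30 + 24)))/6 = -6 + (59*(81 + 75*(-6)))/6 = -6 + (59*(81 - 450))/6 = -6 + (59*(-369))/6 = -6 + (1/6)*(-21771) = -6 - 7257/2 = -7269/2 ≈ -3634.5)
(-12672 + P) + 2026 = (-12672 - 7269/2) + 2026 = -32613/2 + 2026 = -28561/2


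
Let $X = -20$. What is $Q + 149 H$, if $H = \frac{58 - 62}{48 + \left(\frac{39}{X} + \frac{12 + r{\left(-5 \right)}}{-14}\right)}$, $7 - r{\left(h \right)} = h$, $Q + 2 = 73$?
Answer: $\frac{357257}{6207} \approx 57.557$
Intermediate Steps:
$Q = 71$ ($Q = -2 + 73 = 71$)
$r{\left(h \right)} = 7 - h$
$H = - \frac{560}{6207}$ ($H = \frac{58 - 62}{48 + \left(\frac{39}{-20} + \frac{12 + \left(7 - -5\right)}{-14}\right)} = - \frac{4}{48 + \left(39 \left(- \frac{1}{20}\right) + \left(12 + \left(7 + 5\right)\right) \left(- \frac{1}{14}\right)\right)} = - \frac{4}{48 - \left(\frac{39}{20} - \left(12 + 12\right) \left(- \frac{1}{14}\right)\right)} = - \frac{4}{48 + \left(- \frac{39}{20} + 24 \left(- \frac{1}{14}\right)\right)} = - \frac{4}{48 - \frac{513}{140}} = - \frac{4}{\frac{6207}{140}} = \left(-4\right) \frac{140}{6207} = - \frac{560}{6207} \approx -0.090221$)
$Q + 149 H = 71 + 149 \left(- \frac{560}{6207}\right) = 71 - \frac{83440}{6207} = \frac{357257}{6207}$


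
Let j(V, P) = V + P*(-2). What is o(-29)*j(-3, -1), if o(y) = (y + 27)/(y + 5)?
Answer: -1/12 ≈ -0.083333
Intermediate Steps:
j(V, P) = V - 2*P
o(y) = (27 + y)/(5 + y)
o(-29)*j(-3, -1) = ((27 - 29)/(5 - 29))*(-3 - 2*(-1)) = (-2/(-24))*(-3 + 2) = -1/24*(-2)*(-1) = (1/12)*(-1) = -1/12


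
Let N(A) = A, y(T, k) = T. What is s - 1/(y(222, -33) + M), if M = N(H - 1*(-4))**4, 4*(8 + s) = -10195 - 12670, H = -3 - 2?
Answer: -5106035/892 ≈ -5724.3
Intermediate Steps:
H = -5
s = -22897/4 (s = -8 + (-10195 - 12670)/4 = -8 + (1/4)*(-22865) = -8 - 22865/4 = -22897/4 ≈ -5724.3)
M = 1 (M = (-5 - 1*(-4))**4 = (-5 + 4)**4 = (-1)**4 = 1)
s - 1/(y(222, -33) + M) = -22897/4 - 1/(222 + 1) = -22897/4 - 1/223 = -5106035/892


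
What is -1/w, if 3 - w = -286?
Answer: -1/289 ≈ -0.0034602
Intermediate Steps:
w = 289 (w = 3 - 1*(-286) = 3 + 286 = 289)
-1/w = -1/289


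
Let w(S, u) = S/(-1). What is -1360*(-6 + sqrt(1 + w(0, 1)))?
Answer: 6800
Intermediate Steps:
w(S, u) = -S (w(S, u) = S*(-1) = -S)
-1360*(-6 + sqrt(1 + w(0, 1))) = -1360*(-6 + sqrt(1 - 1*0)) = -1360*(-6 + sqrt(1 + 0)) = -1360*(-6 + sqrt(1)) = -1360*(-6 + 1) = -1360*(-5) = 6800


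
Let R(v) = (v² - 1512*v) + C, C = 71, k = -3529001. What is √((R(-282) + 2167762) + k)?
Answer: 2*I*√213815 ≈ 924.8*I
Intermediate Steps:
R(v) = 71 + v² - 1512*v (R(v) = (v² - 1512*v) + 71 = 71 + v² - 1512*v)
√((R(-282) + 2167762) + k) = √(((71 + (-282)² - 1512*(-282)) + 2167762) - 3529001) = √(((71 + 79524 + 426384) + 2167762) - 3529001) = √((505979 + 2167762) - 3529001) = √(2673741 - 3529001) = √(-855260) = 2*I*√213815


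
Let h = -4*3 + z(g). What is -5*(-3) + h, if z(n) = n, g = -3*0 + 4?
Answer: 7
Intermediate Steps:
g = 4 (g = 0 + 4 = 4)
h = -8 (h = -4*3 + 4 = -12 + 4 = -8)
-5*(-3) + h = -5*(-3) - 8 = 15 - 8 = 7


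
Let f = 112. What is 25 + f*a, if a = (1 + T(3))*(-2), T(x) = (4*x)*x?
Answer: -8263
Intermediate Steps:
T(x) = 4*x²
a = -74 (a = (1 + 4*3²)*(-2) = (1 + 4*9)*(-2) = (1 + 36)*(-2) = 37*(-2) = -74)
25 + f*a = 25 + 112*(-74) = 25 - 8288 = -8263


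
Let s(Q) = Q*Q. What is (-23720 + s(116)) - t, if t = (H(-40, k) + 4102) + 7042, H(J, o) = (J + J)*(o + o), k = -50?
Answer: -29408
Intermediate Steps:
H(J, o) = 4*J*o (H(J, o) = (2*J)*(2*o) = 4*J*o)
s(Q) = Q²
t = 19144 (t = (4*(-40)*(-50) + 4102) + 7042 = (8000 + 4102) + 7042 = 12102 + 7042 = 19144)
(-23720 + s(116)) - t = (-23720 + 116²) - 1*19144 = (-23720 + 13456) - 19144 = -10264 - 19144 = -29408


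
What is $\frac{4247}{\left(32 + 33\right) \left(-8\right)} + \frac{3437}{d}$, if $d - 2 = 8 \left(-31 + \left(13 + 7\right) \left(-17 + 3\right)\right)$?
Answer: $- \frac{6172641}{646360} \approx -9.5499$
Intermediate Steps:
$d = -2486$ ($d = 2 + 8 \left(-31 + \left(13 + 7\right) \left(-17 + 3\right)\right) = 2 + 8 \left(-31 + 20 \left(-14\right)\right) = 2 + 8 \left(-31 - 280\right) = 2 + 8 \left(-311\right) = 2 - 2488 = -2486$)
$\frac{4247}{\left(32 + 33\right) \left(-8\right)} + \frac{3437}{d} = \frac{4247}{\left(32 + 33\right) \left(-8\right)} + \frac{3437}{-2486} = \frac{4247}{65 \left(-8\right)} + 3437 \left(- \frac{1}{2486}\right) = \frac{4247}{-520} - \frac{3437}{2486} = 4247 \left(- \frac{1}{520}\right) - \frac{3437}{2486} = - \frac{4247}{520} - \frac{3437}{2486} = - \frac{6172641}{646360}$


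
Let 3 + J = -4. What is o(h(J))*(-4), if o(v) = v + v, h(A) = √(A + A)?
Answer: -8*I*√14 ≈ -29.933*I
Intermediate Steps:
J = -7 (J = -3 - 4 = -7)
h(A) = √2*√A (h(A) = √(2*A) = √2*√A)
o(v) = 2*v
o(h(J))*(-4) = (2*(√2*√(-7)))*(-4) = (2*(√2*(I*√7)))*(-4) = (2*(I*√14))*(-4) = (2*I*√14)*(-4) = -8*I*√14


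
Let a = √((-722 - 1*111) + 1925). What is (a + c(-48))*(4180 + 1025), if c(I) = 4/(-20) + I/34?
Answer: -142617/17 + 10410*√273 ≈ 1.6361e+5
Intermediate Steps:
c(I) = -⅕ + I/34 (c(I) = 4*(-1/20) + I*(1/34) = -⅕ + I/34)
a = 2*√273 (a = √((-722 - 111) + 1925) = √(-833 + 1925) = √1092 = 2*√273 ≈ 33.045)
(a + c(-48))*(4180 + 1025) = (2*√273 + (-⅕ + (1/34)*(-48)))*(4180 + 1025) = (2*√273 + (-⅕ - 24/17))*5205 = (2*√273 - 137/85)*5205 = (-137/85 + 2*√273)*5205 = -142617/17 + 10410*√273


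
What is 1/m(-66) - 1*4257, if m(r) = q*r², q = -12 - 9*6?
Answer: -1223870473/287496 ≈ -4257.0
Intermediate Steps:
q = -66 (q = -12 - 54 = -66)
m(r) = -66*r²
1/m(-66) - 1*4257 = 1/(-66*(-66)²) - 1*4257 = 1/(-66*4356) - 4257 = 1/(-287496) - 4257 = -1/287496 - 4257 = -1223870473/287496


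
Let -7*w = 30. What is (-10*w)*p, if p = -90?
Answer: -27000/7 ≈ -3857.1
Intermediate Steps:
w = -30/7 (w = -1/7*30 = -30/7 ≈ -4.2857)
(-10*w)*p = -10*(-30/7)*(-90) = (300/7)*(-90) = -27000/7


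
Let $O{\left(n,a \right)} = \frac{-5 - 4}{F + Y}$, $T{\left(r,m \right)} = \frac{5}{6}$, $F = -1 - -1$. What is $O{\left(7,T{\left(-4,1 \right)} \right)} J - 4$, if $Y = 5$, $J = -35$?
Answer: $59$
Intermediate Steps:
$F = 0$ ($F = -1 + 1 = 0$)
$T{\left(r,m \right)} = \frac{5}{6}$ ($T{\left(r,m \right)} = 5 \cdot \frac{1}{6} = \frac{5}{6}$)
$O{\left(n,a \right)} = - \frac{9}{5}$ ($O{\left(n,a \right)} = \frac{-5 - 4}{0 + 5} = - \frac{9}{5}$)
$O{\left(7,T{\left(-4,1 \right)} \right)} J - 4 = \left(- \frac{9}{5}\right) \left(-35\right) - 4 = 63 - 4 = 59$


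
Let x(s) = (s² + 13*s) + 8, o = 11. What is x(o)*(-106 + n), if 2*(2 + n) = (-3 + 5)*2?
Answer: -28832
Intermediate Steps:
x(s) = 8 + s² + 13*s
n = 0 (n = -2 + ((-3 + 5)*2)/2 = -2 + (2*2)/2 = -2 + (½)*4 = -2 + 2 = 0)
x(o)*(-106 + n) = (8 + 11² + 13*11)*(-106 + 0) = (8 + 121 + 143)*(-106) = 272*(-106) = -28832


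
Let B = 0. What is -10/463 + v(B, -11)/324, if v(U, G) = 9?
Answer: 103/16668 ≈ 0.0061795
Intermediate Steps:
-10/463 + v(B, -11)/324 = -10/463 + 9/324 = -10*1/463 + 9*(1/324) = -10/463 + 1/36 = 103/16668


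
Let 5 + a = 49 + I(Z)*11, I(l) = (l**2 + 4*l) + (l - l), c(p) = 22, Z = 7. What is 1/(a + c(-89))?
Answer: 1/913 ≈ 0.0010953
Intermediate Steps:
I(l) = l**2 + 4*l (I(l) = (l**2 + 4*l) + 0 = l**2 + 4*l)
a = 891 (a = -5 + (49 + (7*(4 + 7))*11) = -5 + (49 + (7*11)*11) = -5 + (49 + 77*11) = -5 + (49 + 847) = -5 + 896 = 891)
1/(a + c(-89)) = 1/(891 + 22) = 1/913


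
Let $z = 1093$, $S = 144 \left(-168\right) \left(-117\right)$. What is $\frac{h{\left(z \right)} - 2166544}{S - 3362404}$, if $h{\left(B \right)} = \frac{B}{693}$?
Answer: $\frac{1501413899}{368634420} \approx 4.0729$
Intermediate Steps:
$S = 2830464$ ($S = \left(-24192\right) \left(-117\right) = 2830464$)
$h{\left(B \right)} = \frac{B}{693}$ ($h{\left(B \right)} = B \frac{1}{693} = \frac{B}{693}$)
$\frac{h{\left(z \right)} - 2166544}{S - 3362404} = \frac{\frac{1}{693} \cdot 1093 - 2166544}{2830464 - 3362404} = \frac{\frac{1093}{693} - 2166544}{-531940} = \left(- \frac{1501413899}{693}\right) \left(- \frac{1}{531940}\right) = \frac{1501413899}{368634420}$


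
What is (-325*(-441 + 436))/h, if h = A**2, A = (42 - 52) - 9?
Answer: 1625/361 ≈ 4.5014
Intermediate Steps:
A = -19 (A = -10 - 9 = -19)
h = 361 (h = (-19)**2 = 361)
(-325*(-441 + 436))/h = -325*(-441 + 436)/361 = -325*(-5)*(1/361) = 1625*(1/361) = 1625/361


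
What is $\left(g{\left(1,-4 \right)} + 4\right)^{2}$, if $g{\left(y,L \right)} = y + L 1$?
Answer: $1$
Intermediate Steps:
$g{\left(y,L \right)} = L + y$ ($g{\left(y,L \right)} = y + L = L + y$)
$\left(g{\left(1,-4 \right)} + 4\right)^{2} = \left(\left(-4 + 1\right) + 4\right)^{2} = \left(-3 + 4\right)^{2} = 1^{2} = 1$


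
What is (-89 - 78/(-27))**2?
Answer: 600625/81 ≈ 7415.1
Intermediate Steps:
(-89 - 78/(-27))**2 = (-89 - 78*(-1/27))**2 = (-89 + 26/9)**2 = (-775/9)**2 = 600625/81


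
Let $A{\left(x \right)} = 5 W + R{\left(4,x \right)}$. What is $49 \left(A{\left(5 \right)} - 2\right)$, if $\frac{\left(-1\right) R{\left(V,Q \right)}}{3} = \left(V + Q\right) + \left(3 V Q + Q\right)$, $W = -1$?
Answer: $-11221$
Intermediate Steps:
$R{\left(V,Q \right)} = - 6 Q - 3 V - 9 Q V$ ($R{\left(V,Q \right)} = - 3 \left(\left(V + Q\right) + \left(3 V Q + Q\right)\right) = - 3 \left(\left(Q + V\right) + \left(3 Q V + Q\right)\right) = - 3 \left(\left(Q + V\right) + \left(Q + 3 Q V\right)\right) = - 3 \left(V + 2 Q + 3 Q V\right) = - 6 Q - 3 V - 9 Q V$)
$A{\left(x \right)} = -17 - 42 x$ ($A{\left(x \right)} = 5 \left(-1\right) - \left(12 + 6 x + 9 x 4\right) = -5 - \left(12 + 42 x\right) = -17 - 42 x$)
$49 \left(A{\left(5 \right)} - 2\right) = 49 \left(\left(-17 - 210\right) - 2\right) = 49 \left(-227 - 2\right) = 49 \left(-229\right) = -11221$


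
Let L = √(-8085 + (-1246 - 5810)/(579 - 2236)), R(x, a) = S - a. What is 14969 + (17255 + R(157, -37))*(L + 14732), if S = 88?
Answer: 256057129 + 121660*I*√452793477/1657 ≈ 2.5606e+8 + 1.5623e+6*I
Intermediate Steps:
R(x, a) = 88 - a
L = 7*I*√452793477/1657 (L = √(-8085 - 7056/(-1657)) = √(-8085 - 7056*(-1/1657)) = √(-8085 + 7056/1657) = √(-13389789/1657) = 7*I*√452793477/1657 ≈ 89.893*I)
14969 + (17255 + R(157, -37))*(L + 14732) = 14969 + (17255 + (88 - 1*(-37)))*(7*I*√452793477/1657 + 14732) = 14969 + (17255 + (88 + 37))*(14732 + 7*I*√452793477/1657) = 14969 + (17255 + 125)*(14732 + 7*I*√452793477/1657) = 14969 + 17380*(14732 + 7*I*√452793477/1657) = 14969 + (256042160 + 121660*I*√452793477/1657) = 256057129 + 121660*I*√452793477/1657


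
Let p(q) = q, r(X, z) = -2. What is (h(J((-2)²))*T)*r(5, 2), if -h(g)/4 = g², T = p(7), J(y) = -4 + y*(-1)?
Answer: 3584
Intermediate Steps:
J(y) = -4 - y
T = 7
h(g) = -4*g²
(h(J((-2)²))*T)*r(5, 2) = (-4*(-4 - 1*(-2)²)²*7)*(-2) = (-4*(-4 - 1*4)²*7)*(-2) = (-4*(-4 - 4)²*7)*(-2) = (-4*(-8)²*7)*(-2) = (-4*64*7)*(-2) = -256*7*(-2) = -1792*(-2) = 3584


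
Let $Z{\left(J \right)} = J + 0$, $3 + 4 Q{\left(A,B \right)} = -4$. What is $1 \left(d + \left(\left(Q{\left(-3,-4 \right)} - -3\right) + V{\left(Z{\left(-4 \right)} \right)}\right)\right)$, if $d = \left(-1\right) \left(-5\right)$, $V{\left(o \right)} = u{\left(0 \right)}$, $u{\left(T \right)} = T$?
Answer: $\frac{25}{4} \approx 6.25$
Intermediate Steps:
$Q{\left(A,B \right)} = - \frac{7}{4}$ ($Q{\left(A,B \right)} = - \frac{3}{4} + \frac{1}{4} \left(-4\right) = - \frac{3}{4} - 1 = - \frac{7}{4}$)
$Z{\left(J \right)} = J$
$V{\left(o \right)} = 0$
$d = 5$
$1 \left(d + \left(\left(Q{\left(-3,-4 \right)} - -3\right) + V{\left(Z{\left(-4 \right)} \right)}\right)\right) = 1 \left(5 + \left(\left(- \frac{7}{4} - -3\right) + 0\right)\right) = 1 \left(5 + \left(\left(- \frac{7}{4} + 3\right) + 0\right)\right) = 1 \left(5 + \left(\frac{5}{4} + 0\right)\right) = 1 \left(5 + \frac{5}{4}\right) = 1 \cdot \frac{25}{4} = \frac{25}{4}$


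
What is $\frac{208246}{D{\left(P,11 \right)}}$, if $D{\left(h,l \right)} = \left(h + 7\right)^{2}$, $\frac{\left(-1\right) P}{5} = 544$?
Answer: $\frac{208246}{7360369} \approx 0.028293$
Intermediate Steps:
$P = -2720$ ($P = \left(-5\right) 544 = -2720$)
$D{\left(h,l \right)} = \left(7 + h\right)^{2}$
$\frac{208246}{D{\left(P,11 \right)}} = \frac{208246}{\left(7 - 2720\right)^{2}} = \frac{208246}{\left(-2713\right)^{2}} = \frac{208246}{7360369}$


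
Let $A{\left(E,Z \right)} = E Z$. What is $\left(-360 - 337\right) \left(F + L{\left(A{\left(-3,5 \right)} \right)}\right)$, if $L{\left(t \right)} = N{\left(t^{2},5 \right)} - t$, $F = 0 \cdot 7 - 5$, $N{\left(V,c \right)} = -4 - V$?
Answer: $152643$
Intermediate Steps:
$F = -5$ ($F = 0 - 5 = -5$)
$L{\left(t \right)} = -4 - t - t^{2}$ ($L{\left(t \right)} = \left(-4 - t^{2}\right) - t = -4 - t - t^{2}$)
$\left(-360 - 337\right) \left(F + L{\left(A{\left(-3,5 \right)} \right)}\right) = \left(-360 - 337\right) \left(-5 - \left(4 - 15 + \left(\left(-3\right) 5\right)^{2}\right)\right) = - 697 \left(-5 - 214\right) = \left(-697\right) \left(-219\right) = 152643$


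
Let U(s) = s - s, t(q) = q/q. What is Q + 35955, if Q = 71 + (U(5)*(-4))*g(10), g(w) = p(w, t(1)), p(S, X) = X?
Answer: 36026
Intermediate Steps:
t(q) = 1
g(w) = 1
U(s) = 0
Q = 71 (Q = 71 + (0*(-4))*1 = 71 + 0*1 = 71 + 0 = 71)
Q + 35955 = 71 + 35955 = 36026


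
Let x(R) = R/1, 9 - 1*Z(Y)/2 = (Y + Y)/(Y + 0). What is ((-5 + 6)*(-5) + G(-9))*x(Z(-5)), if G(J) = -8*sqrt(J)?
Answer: -70 - 336*I ≈ -70.0 - 336.0*I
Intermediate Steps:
Z(Y) = 14 (Z(Y) = 18 - 2*(Y + Y)/(Y + 0) = 18 - 2*2*Y/Y = 18 - 2*2 = 18 - 4 = 14)
x(R) = R (x(R) = R*1 = R)
((-5 + 6)*(-5) + G(-9))*x(Z(-5)) = ((-5 + 6)*(-5) - 24*I)*14 = (1*(-5) - 24*I)*14 = (-5 - 24*I)*14 = -70 - 336*I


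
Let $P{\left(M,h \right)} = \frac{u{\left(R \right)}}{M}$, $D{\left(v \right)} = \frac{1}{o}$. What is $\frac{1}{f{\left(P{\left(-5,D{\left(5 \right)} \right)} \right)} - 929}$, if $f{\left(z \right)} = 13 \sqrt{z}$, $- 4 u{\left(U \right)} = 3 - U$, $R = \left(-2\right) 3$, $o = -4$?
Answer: $- \frac{18580}{17259299} - \frac{78 \sqrt{5}}{17259299} \approx -0.0010866$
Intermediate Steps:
$R = -6$
$u{\left(U \right)} = - \frac{3}{4} + \frac{U}{4}$ ($u{\left(U \right)} = - \frac{3 - U}{4} = - \frac{3}{4} + \frac{U}{4}$)
$D{\left(v \right)} = - \frac{1}{4}$ ($D{\left(v \right)} = \frac{1}{-4} = - \frac{1}{4}$)
$P{\left(M,h \right)} = - \frac{9}{4 M}$ ($P{\left(M,h \right)} = \frac{- \frac{3}{4} + \frac{1}{4} \left(-6\right)}{M} = \frac{- \frac{3}{4} - \frac{3}{2}}{M} = - \frac{9}{4 M}$)
$\frac{1}{f{\left(P{\left(-5,D{\left(5 \right)} \right)} \right)} - 929} = \frac{1}{13 \sqrt{- \frac{9}{4 \left(-5\right)}} - 929} = \frac{1}{13 \sqrt{\left(- \frac{9}{4}\right) \left(- \frac{1}{5}\right)} - 929} = \frac{1}{13 \sqrt{\frac{9}{20}} - 929} = \frac{1}{13 \frac{3 \sqrt{5}}{10} - 929} = \frac{1}{\frac{39 \sqrt{5}}{10} - 929} = \frac{1}{-929 + \frac{39 \sqrt{5}}{10}}$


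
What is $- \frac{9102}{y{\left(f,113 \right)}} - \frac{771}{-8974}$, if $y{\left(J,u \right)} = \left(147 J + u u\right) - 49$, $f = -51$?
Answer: $- \frac{25884805}{15623734} \approx -1.6568$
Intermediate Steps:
$y{\left(J,u \right)} = -49 + u^{2} + 147 J$ ($y{\left(J,u \right)} = \left(147 J + u^{2}\right) - 49 = \left(u^{2} + 147 J\right) - 49 = -49 + u^{2} + 147 J$)
$- \frac{9102}{y{\left(f,113 \right)}} - \frac{771}{-8974} = - \frac{9102}{-49 + 113^{2} + 147 \left(-51\right)} - \frac{771}{-8974} = - \frac{9102}{-49 + 12769 - 7497} - - \frac{771}{8974} = - \frac{9102}{5223} + \frac{771}{8974} = \left(-9102\right) \frac{1}{5223} + \frac{771}{8974} = - \frac{3034}{1741} + \frac{771}{8974} = - \frac{25884805}{15623734}$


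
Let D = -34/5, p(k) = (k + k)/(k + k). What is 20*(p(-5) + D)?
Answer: -116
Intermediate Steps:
p(k) = 1 (p(k) = (2*k)/((2*k)) = (2*k)*(1/(2*k)) = 1)
D = -34/5 (D = -34*1/5 = -34/5 ≈ -6.8000)
20*(p(-5) + D) = 20*(1 - 34/5) = 20*(-29/5) = -116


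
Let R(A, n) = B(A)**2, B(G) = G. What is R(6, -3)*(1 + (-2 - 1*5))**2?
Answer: 1296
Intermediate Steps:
R(A, n) = A**2
R(6, -3)*(1 + (-2 - 1*5))**2 = 6**2*(1 + (-2 - 1*5))**2 = 36*(1 + (-2 - 5))**2 = 36*(1 - 7)**2 = 36*(-6)**2 = 36*36 = 1296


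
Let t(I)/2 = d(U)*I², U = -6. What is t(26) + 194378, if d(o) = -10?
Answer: 180858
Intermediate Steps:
t(I) = -20*I² (t(I) = 2*(-10*I²) = -20*I²)
t(26) + 194378 = -20*26² + 194378 = -20*676 + 194378 = -13520 + 194378 = 180858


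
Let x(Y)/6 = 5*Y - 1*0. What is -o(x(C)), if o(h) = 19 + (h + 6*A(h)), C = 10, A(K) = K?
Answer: -2119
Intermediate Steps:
x(Y) = 30*Y (x(Y) = 6*(5*Y - 1*0) = 6*(5*Y + 0) = 6*(5*Y) = 30*Y)
o(h) = 19 + 7*h (o(h) = 19 + (h + 6*h) = 19 + 7*h)
-o(x(C)) = -(19 + 7*(30*10)) = -(19 + 7*300) = -(19 + 2100) = -1*2119 = -2119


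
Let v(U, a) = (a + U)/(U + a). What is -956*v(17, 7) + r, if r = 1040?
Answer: 84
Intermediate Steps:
v(U, a) = 1 (v(U, a) = (U + a)/(U + a) = 1)
-956*v(17, 7) + r = -956*1 + 1040 = -956 + 1040 = 84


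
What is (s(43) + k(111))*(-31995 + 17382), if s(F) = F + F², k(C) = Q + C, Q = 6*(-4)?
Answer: -28919127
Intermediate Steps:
Q = -24
k(C) = -24 + C
(s(43) + k(111))*(-31995 + 17382) = (43*(1 + 43) + (-24 + 111))*(-31995 + 17382) = (43*44 + 87)*(-14613) = (1892 + 87)*(-14613) = 1979*(-14613) = -28919127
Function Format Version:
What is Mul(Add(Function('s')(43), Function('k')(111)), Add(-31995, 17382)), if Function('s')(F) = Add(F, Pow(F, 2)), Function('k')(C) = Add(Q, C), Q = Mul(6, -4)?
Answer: -28919127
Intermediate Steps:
Q = -24
Function('k')(C) = Add(-24, C)
Mul(Add(Function('s')(43), Function('k')(111)), Add(-31995, 17382)) = Mul(Add(Mul(43, Add(1, 43)), Add(-24, 111)), Add(-31995, 17382)) = Mul(Add(Mul(43, 44), 87), -14613) = Mul(Add(1892, 87), -14613) = Mul(1979, -14613) = -28919127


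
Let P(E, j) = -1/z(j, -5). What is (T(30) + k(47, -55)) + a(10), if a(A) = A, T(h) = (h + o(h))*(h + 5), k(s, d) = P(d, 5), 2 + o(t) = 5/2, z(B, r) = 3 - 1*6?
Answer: 6467/6 ≈ 1077.8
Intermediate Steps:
z(B, r) = -3 (z(B, r) = 3 - 6 = -3)
P(E, j) = 1/3 (P(E, j) = -1/(-3) = -1*(-1/3) = 1/3)
o(t) = 1/2 (o(t) = -2 + 5/2 = 1/2)
k(s, d) = 1/3
T(h) = (1/2 + h)*(5 + h) (T(h) = (h + 1/2)*(h + 5) = (1/2 + h)*(5 + h))
(T(30) + k(47, -55)) + a(10) = ((5/2 + 30**2 + (11/2)*30) + 1/3) + 10 = ((5/2 + 900 + 165) + 1/3) + 10 = (2135/2 + 1/3) + 10 = 6407/6 + 10 = 6467/6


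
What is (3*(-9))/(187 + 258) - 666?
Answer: -296397/445 ≈ -666.06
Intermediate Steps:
(3*(-9))/(187 + 258) - 666 = -27/445 - 666 = -296397/445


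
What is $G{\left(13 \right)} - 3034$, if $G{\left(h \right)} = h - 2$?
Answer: $-3023$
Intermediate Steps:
$G{\left(h \right)} = -2 + h$
$G{\left(13 \right)} - 3034 = \left(-2 + 13\right) - 3034 = 11 - 3034 = -3023$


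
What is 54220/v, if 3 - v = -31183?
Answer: 27110/15593 ≈ 1.7386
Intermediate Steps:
v = 31186 (v = 3 - 1*(-31183) = 3 + 31183 = 31186)
54220/v = 54220/31186 = 54220*(1/31186) = 27110/15593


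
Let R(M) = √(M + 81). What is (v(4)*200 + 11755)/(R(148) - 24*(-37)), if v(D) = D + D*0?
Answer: 2229768/157663 - 2511*√229/157663 ≈ 13.902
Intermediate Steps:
R(M) = √(81 + M)
v(D) = D (v(D) = D + 0 = D)
(v(4)*200 + 11755)/(R(148) - 24*(-37)) = (4*200 + 11755)/(√(81 + 148) - 24*(-37)) = (800 + 11755)/(√229 + 888) = 12555/(888 + √229)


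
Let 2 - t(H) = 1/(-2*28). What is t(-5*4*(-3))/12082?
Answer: 113/676592 ≈ 0.00016701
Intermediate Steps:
t(H) = 113/56 (t(H) = 2 - 1/((-2*28)) = 2 - 1/(-56) = 2 - 1*(-1/56) = 2 + 1/56 = 113/56)
t(-5*4*(-3))/12082 = (113/56)/12082 = (113/56)*(1/12082) = 113/676592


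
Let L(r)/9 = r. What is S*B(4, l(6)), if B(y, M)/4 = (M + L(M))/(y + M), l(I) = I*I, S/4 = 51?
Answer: 7344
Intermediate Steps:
S = 204 (S = 4*51 = 204)
l(I) = I²
L(r) = 9*r
B(y, M) = 40*M/(M + y) (B(y, M) = 4*((M + 9*M)/(y + M)) = 4*((10*M)/(M + y)) = 4*(10*M/(M + y)) = 40*M/(M + y))
S*B(4, l(6)) = 204*(40*6²/(6² + 4)) = 204*(40*36/(36 + 4)) = 204*(40*36/40) = 204*(40*36*(1/40)) = 204*36 = 7344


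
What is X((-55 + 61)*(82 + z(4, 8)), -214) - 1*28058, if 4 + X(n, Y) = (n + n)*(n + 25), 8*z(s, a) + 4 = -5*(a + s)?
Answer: 388410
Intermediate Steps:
z(s, a) = -½ - 5*a/8 - 5*s/8 (z(s, a) = -½ + (-5*(a + s))/8 = -½ + (-5*a - 5*s)/8 = -½ + (-5*a/8 - 5*s/8) = -½ - 5*a/8 - 5*s/8)
X(n, Y) = -4 + 2*n*(25 + n) (X(n, Y) = -4 + (n + n)*(n + 25) = -4 + (2*n)*(25 + n) = -4 + 2*n*(25 + n))
X((-55 + 61)*(82 + z(4, 8)), -214) - 1*28058 = (-4 + 2*((-55 + 61)*(82 + (-½ - 5/8*8 - 5/8*4)))² + 50*((-55 + 61)*(82 + (-½ - 5/8*8 - 5/8*4)))) - 1*28058 = (-4 + 2*(6*(82 + (-½ - 5 - 5/2)))² + 50*(6*(82 + (-½ - 5 - 5/2)))) - 28058 = (-4 + 2*(6*(82 - 8))² + 50*(6*(82 - 8))) - 28058 = (-4 + 2*(6*74)² + 50*(6*74)) - 28058 = (-4 + 2*444² + 50*444) - 28058 = (-4 + 2*197136 + 22200) - 28058 = (-4 + 394272 + 22200) - 28058 = 416468 - 28058 = 388410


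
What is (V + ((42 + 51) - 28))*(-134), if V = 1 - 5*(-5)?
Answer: -12194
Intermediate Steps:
V = 26 (V = 1 + 25 = 26)
(V + ((42 + 51) - 28))*(-134) = (26 + ((42 + 51) - 28))*(-134) = (26 + (93 - 28))*(-134) = (26 + 65)*(-134) = 91*(-134) = -12194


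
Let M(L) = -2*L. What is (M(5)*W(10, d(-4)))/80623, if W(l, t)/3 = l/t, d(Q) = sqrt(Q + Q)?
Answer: 75*I*sqrt(2)/80623 ≈ 0.0013156*I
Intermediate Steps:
d(Q) = sqrt(2)*sqrt(Q) (d(Q) = sqrt(2*Q) = sqrt(2)*sqrt(Q))
W(l, t) = 3*l/t (W(l, t) = 3*(l/t) = 3*l/t)
(M(5)*W(10, d(-4)))/80623 = ((-2*5)*(3*10/(sqrt(2)*sqrt(-4))))/80623 = -30*10/(sqrt(2)*(2*I))*(1/80623) = -30*10/(2*I*sqrt(2))*(1/80623) = -30*10*(-I*sqrt(2)/4)*(1/80623) = -(-75)*I*sqrt(2)*(1/80623) = (75*I*sqrt(2))*(1/80623) = 75*I*sqrt(2)/80623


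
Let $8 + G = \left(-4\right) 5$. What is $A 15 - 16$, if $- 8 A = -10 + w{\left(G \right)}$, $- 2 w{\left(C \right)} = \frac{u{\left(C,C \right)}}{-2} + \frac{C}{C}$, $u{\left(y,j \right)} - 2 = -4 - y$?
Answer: $- \frac{17}{2} \approx -8.5$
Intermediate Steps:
$G = -28$ ($G = -8 - 20 = -28$)
$u{\left(y,j \right)} = -2 - y$ ($u{\left(y,j \right)} = 2 - \left(4 + y\right) = -2 - y$)
$w{\left(C \right)} = -1 - \frac{C}{4}$ ($w{\left(C \right)} = - \frac{\frac{-2 - C}{-2} + \frac{C}{C}}{2} = - \frac{\left(-2 - C\right) \left(- \frac{1}{2}\right) + 1}{2} = - \frac{\left(1 + \frac{C}{2}\right) + 1}{2} = - \frac{2 + \frac{C}{2}}{2} = -1 - \frac{C}{4}$)
$A = \frac{1}{2}$ ($A = - \frac{-10 - -6}{8} = - \frac{-10 + \left(-1 + 7\right)}{8} = - \frac{-10 + 6}{8} = \left(- \frac{1}{8}\right) \left(-4\right) = \frac{1}{2} \approx 0.5$)
$A 15 - 16 = \frac{1}{2} \cdot 15 - 16 = \frac{15}{2} - 16 = - \frac{17}{2}$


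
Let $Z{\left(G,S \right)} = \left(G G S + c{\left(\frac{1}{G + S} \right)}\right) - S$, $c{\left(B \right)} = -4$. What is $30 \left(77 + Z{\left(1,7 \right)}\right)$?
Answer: $2190$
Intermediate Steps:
$Z{\left(G,S \right)} = -4 - S + S G^{2}$ ($Z{\left(G,S \right)} = \left(G G S - 4\right) - S = \left(G^{2} S - 4\right) - S = \left(S G^{2} - 4\right) - S = \left(-4 + S G^{2}\right) - S = -4 - S + S G^{2}$)
$30 \left(77 + Z{\left(1,7 \right)}\right) = 30 \left(77 - \left(11 - 7\right)\right) = 30 \left(77 - 4\right) = 30 \cdot 73 = 2190$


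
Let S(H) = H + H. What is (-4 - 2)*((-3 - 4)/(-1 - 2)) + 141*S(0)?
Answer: -14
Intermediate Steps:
S(H) = 2*H
(-4 - 2)*((-3 - 4)/(-1 - 2)) + 141*S(0) = (-4 - 2)*((-3 - 4)/(-1 - 2)) + 141*(2*0) = -(-42)/(-3) + 141*0 = -(-42)*(-1)/3 + 0 = -6*7/3 + 0 = -14 + 0 = -14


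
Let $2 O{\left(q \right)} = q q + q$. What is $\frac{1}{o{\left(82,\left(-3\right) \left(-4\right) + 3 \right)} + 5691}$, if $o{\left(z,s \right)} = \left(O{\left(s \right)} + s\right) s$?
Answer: $\frac{1}{7716} \approx 0.0001296$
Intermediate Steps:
$O{\left(q \right)} = \frac{q}{2} + \frac{q^{2}}{2}$ ($O{\left(q \right)} = \frac{q q + q}{2} = \frac{q^{2} + q}{2} = \frac{q + q^{2}}{2} = \frac{q}{2} + \frac{q^{2}}{2}$)
$o{\left(z,s \right)} = s \left(s + \frac{s \left(1 + s\right)}{2}\right)$ ($o{\left(z,s \right)} = \left(\frac{s \left(1 + s\right)}{2} + s\right) s = \left(s + \frac{s \left(1 + s\right)}{2}\right) s = s \left(s + \frac{s \left(1 + s\right)}{2}\right)$)
$\frac{1}{o{\left(82,\left(-3\right) \left(-4\right) + 3 \right)} + 5691} = \frac{1}{\frac{\left(\left(-3\right) \left(-4\right) + 3\right)^{2} \left(3 + \left(\left(-3\right) \left(-4\right) + 3\right)\right)}{2} + 5691} = \frac{1}{\frac{\left(12 + 3\right)^{2} \left(3 + \left(12 + 3\right)\right)}{2} + 5691} = \frac{1}{\frac{15^{2} \left(3 + 15\right)}{2} + 5691} = \frac{1}{\frac{1}{2} \cdot 225 \cdot 18 + 5691} = \frac{1}{2025 + 5691} = \frac{1}{7716}$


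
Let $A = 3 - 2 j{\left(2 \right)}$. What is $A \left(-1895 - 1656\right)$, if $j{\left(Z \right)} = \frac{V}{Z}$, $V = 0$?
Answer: $-10653$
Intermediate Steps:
$j{\left(Z \right)} = 0$ ($j{\left(Z \right)} = \frac{0}{Z} = 0$)
$A = 3$ ($A = 3 - 0 = 3 + 0 = 3$)
$A \left(-1895 - 1656\right) = 3 \left(-1895 - 1656\right) = 3 \left(-3551\right) = -10653$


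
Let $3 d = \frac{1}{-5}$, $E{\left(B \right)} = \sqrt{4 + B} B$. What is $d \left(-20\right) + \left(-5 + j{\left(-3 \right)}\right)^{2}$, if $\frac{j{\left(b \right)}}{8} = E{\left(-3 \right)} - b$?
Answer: $\frac{79}{3} \approx 26.333$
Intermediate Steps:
$E{\left(B \right)} = B \sqrt{4 + B}$
$j{\left(b \right)} = -24 - 8 b$ ($j{\left(b \right)} = 8 \left(- 3 \sqrt{4 - 3} - b\right) = 8 \left(- 3 \sqrt{1} - b\right) = 8 \left(\left(-3\right) 1 - b\right) = 8 \left(-3 - b\right) = -24 - 8 b$)
$d = - \frac{1}{15}$ ($d = \frac{1}{3 \left(-5\right)} = \frac{1}{3} \left(- \frac{1}{5}\right) = - \frac{1}{15} \approx -0.066667$)
$d \left(-20\right) + \left(-5 + j{\left(-3 \right)}\right)^{2} = \left(- \frac{1}{15}\right) \left(-20\right) + \left(-5 - 0\right)^{2} = \frac{4}{3} + \left(-5 + \left(-24 + 24\right)\right)^{2} = \frac{4}{3} + \left(-5 + 0\right)^{2} = \frac{4}{3} + \left(-5\right)^{2} = \frac{4}{3} + 25 = \frac{79}{3}$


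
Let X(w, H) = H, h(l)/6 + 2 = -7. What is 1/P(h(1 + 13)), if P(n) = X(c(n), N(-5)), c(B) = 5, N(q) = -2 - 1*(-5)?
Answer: 1/3 ≈ 0.33333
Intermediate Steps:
h(l) = -54 (h(l) = -12 + 6*(-7) = -12 - 42 = -54)
N(q) = 3 (N(q) = -2 + 5 = 3)
P(n) = 3
1/P(h(1 + 13)) = 1/3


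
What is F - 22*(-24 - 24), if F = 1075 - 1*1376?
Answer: 755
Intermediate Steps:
F = -301 (F = 1075 - 1376 = -301)
F - 22*(-24 - 24) = -301 - 22*(-24 - 24) = -301 - 22*(-48) = -301 + 1056 = 755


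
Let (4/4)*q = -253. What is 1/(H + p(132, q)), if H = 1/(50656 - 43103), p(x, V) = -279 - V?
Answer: -7553/196377 ≈ -0.038462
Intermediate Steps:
q = -253
H = 1/7553 ≈ 0.00013240
1/(H + p(132, q)) = 1/(1/7553 + (-279 - 1*(-253))) = 1/(1/7553 + (-279 + 253)) = 1/(1/7553 - 26) = 1/(-196377/7553) = -7553/196377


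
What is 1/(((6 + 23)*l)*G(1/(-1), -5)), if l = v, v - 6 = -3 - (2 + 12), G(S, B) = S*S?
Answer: -1/319 ≈ -0.0031348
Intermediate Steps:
G(S, B) = S²
v = -11 (v = 6 + (-3 - (2 + 12)) = 6 + (-3 - 1*14) = 6 + (-3 - 14) = 6 - 17 = -11)
l = -11
1/(((6 + 23)*l)*G(1/(-1), -5)) = 1/(((6 + 23)*(-11))*(1/(-1))²) = 1/((29*(-11))*(1*(-1))²) = 1/(-319*(-1)²) = 1/(-319*1) = 1/(-319) = -1/319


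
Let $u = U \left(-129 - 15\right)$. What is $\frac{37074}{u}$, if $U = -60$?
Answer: $\frac{6179}{1440} \approx 4.291$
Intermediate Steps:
$u = 8640$ ($u = - 60 \left(-129 - 15\right) = \left(-60\right) \left(-144\right) = 8640$)
$\frac{37074}{u} = \frac{37074}{8640} = 37074 \cdot \frac{1}{8640} = \frac{6179}{1440}$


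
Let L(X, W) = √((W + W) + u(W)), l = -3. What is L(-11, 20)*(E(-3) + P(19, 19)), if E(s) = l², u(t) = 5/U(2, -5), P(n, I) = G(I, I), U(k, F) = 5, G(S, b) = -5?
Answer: 4*√41 ≈ 25.612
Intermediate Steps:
P(n, I) = -5
u(t) = 1 (u(t) = 5/5 = 5*(⅕) = 1)
E(s) = 9 (E(s) = (-3)² = 9)
L(X, W) = √(1 + 2*W) (L(X, W) = √((W + W) + 1) = √(2*W + 1) = √(1 + 2*W))
L(-11, 20)*(E(-3) + P(19, 19)) = √(1 + 2*20)*(9 - 5) = √(1 + 40)*4 = √41*4 = 4*√41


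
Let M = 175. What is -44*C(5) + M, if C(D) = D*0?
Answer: 175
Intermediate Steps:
C(D) = 0
-44*C(5) + M = -44*0 + 175 = 0 + 175 = 175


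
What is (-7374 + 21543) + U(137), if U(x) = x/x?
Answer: 14170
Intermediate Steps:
U(x) = 1
(-7374 + 21543) + U(137) = (-7374 + 21543) + 1 = 14169 + 1 = 14170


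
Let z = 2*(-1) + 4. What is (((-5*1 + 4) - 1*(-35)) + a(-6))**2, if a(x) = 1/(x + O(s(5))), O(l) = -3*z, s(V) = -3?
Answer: 165649/144 ≈ 1150.3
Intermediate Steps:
z = 2 (z = -2 + 4 = 2)
O(l) = -6 (O(l) = -3*2 = -6)
a(x) = 1/(-6 + x) (a(x) = 1/(x - 6) = 1/(-6 + x))
(((-5*1 + 4) - 1*(-35)) + a(-6))**2 = (((-5*1 + 4) - 1*(-35)) + 1/(-6 - 6))**2 = (((-5 + 4) + 35) + 1/(-12))**2 = ((-1 + 35) - 1/12)**2 = (34 - 1/12)**2 = (407/12)**2 = 165649/144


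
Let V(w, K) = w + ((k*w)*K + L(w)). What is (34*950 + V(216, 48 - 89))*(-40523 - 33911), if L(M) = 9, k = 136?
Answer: 87228534694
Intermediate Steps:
V(w, K) = 9 + w + 136*K*w (V(w, K) = w + ((136*w)*K + 9) = w + (136*K*w + 9) = w + (9 + 136*K*w) = 9 + w + 136*K*w)
(34*950 + V(216, 48 - 89))*(-40523 - 33911) = (34*950 + (9 + 216 + 136*(48 - 89)*216))*(-40523 - 33911) = (32300 + (9 + 216 + 136*(-41)*216))*(-74434) = (32300 + (9 + 216 - 1204416))*(-74434) = (32300 - 1204191)*(-74434) = -1171891*(-74434) = 87228534694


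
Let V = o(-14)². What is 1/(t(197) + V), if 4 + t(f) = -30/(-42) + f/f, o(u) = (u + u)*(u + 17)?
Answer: 7/49376 ≈ 0.00014177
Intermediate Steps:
o(u) = 2*u*(17 + u) (o(u) = (2*u)*(17 + u) = 2*u*(17 + u))
t(f) = -16/7 (t(f) = -4 + (-30/(-42) + f/f) = -4 + (-30*(-1/42) + 1) = -4 + (5/7 + 1) = -4 + 12/7 = -16/7)
V = 7056 (V = (2*(-14)*(17 - 14))² = (2*(-14)*3)² = (-84)² = 7056)
1/(t(197) + V) = 1/(-16/7 + 7056) = 1/(49376/7) = 7/49376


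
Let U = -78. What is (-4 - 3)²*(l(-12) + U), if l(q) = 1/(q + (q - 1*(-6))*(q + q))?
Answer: -504455/132 ≈ -3821.6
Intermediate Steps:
l(q) = 1/(q + 2*q*(6 + q)) (l(q) = 1/(q + (q + 6)*(2*q)) = 1/(q + (6 + q)*(2*q)) = 1/(q + 2*q*(6 + q)))
(-4 - 3)²*(l(-12) + U) = (-4 - 3)²*(1/((-12)*(13 + 2*(-12))) - 78) = (-7)²*(-1/(12*(13 - 24)) - 78) = 49*(-1/12/(-11) - 78) = 49*(-1/12*(-1/11) - 78) = 49*(1/132 - 78) = 49*(-10295/132) = -504455/132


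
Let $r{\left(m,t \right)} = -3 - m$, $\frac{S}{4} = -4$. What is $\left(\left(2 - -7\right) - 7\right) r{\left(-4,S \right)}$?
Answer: $2$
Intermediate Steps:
$S = -16$ ($S = 4 \left(-4\right) = -16$)
$\left(\left(2 - -7\right) - 7\right) r{\left(-4,S \right)} = \left(\left(2 - -7\right) - 7\right) \left(-3 - -4\right) = \left(\left(2 + 7\right) - 7\right) \left(-3 + 4\right) = \left(9 - 7\right) 1 = 2 \cdot 1 = 2$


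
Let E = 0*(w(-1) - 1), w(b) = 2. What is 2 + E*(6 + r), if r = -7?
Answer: 2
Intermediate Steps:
E = 0 (E = 0*(2 - 1) = 0*1 = 0)
2 + E*(6 + r) = 2 + 0*(6 - 7) = 2 + 0*(-1) = 2 + 0 = 2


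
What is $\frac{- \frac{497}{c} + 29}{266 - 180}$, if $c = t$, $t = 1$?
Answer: $- \frac{234}{43} \approx -5.4419$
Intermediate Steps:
$c = 1$
$\frac{- \frac{497}{c} + 29}{266 - 180} = \frac{- \frac{497}{1} + 29}{266 - 180} = \frac{\left(-497\right) 1 + 29}{86} = \left(-497 + 29\right) \frac{1}{86} = \left(-468\right) \frac{1}{86} = - \frac{234}{43}$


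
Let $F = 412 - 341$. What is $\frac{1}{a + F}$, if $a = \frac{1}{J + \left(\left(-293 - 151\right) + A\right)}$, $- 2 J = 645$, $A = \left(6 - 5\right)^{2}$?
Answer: $\frac{1531}{108699} \approx 0.014085$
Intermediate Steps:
$A = 1$ ($A = 1^{2} = 1$)
$J = - \frac{645}{2}$ ($J = \left(- \frac{1}{2}\right) 645 = - \frac{645}{2} \approx -322.5$)
$F = 71$ ($F = 412 - 341 = 71$)
$a = - \frac{2}{1531}$ ($a = \frac{1}{- \frac{645}{2} + \left(\left(-293 - 151\right) + 1\right)} = \frac{1}{- \frac{645}{2} + \left(-444 + 1\right)} = \frac{1}{- \frac{645}{2} - 443} = \frac{1}{- \frac{1531}{2}} = - \frac{2}{1531} \approx -0.0013063$)
$\frac{1}{a + F} = \frac{1}{- \frac{2}{1531} + 71} = \frac{1}{\frac{108699}{1531}} = \frac{1531}{108699}$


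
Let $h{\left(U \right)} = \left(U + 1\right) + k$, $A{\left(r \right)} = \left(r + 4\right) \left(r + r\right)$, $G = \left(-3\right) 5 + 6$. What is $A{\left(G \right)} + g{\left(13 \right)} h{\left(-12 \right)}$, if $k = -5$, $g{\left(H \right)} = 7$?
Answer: $-22$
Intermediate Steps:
$G = -9$ ($G = -15 + 6 = -9$)
$A{\left(r \right)} = 2 r \left(4 + r\right)$ ($A{\left(r \right)} = \left(4 + r\right) 2 r = 2 r \left(4 + r\right)$)
$h{\left(U \right)} = -4 + U$ ($h{\left(U \right)} = \left(U + 1\right) - 5 = \left(1 + U\right) - 5 = -4 + U$)
$A{\left(G \right)} + g{\left(13 \right)} h{\left(-12 \right)} = 2 \left(-9\right) \left(4 - 9\right) + 7 \left(-4 - 12\right) = 2 \left(-9\right) \left(-5\right) + 7 \left(-16\right) = 90 - 112 = -22$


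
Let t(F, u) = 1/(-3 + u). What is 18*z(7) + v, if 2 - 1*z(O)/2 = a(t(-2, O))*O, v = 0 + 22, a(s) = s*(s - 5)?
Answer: 1573/4 ≈ 393.25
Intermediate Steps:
a(s) = s*(-5 + s)
v = 22
z(O) = 4 - 2*O*(-5 + 1/(-3 + O))/(-3 + O) (z(O) = 4 - 2*(-5 + 1/(-3 + O))/(-3 + O)*O = 4 - 2*O*(-5 + 1/(-3 + O))/(-3 + O))
18*z(7) + v = 18*(2*(18 - 28*7 + 7*7²)/(9 + 7² - 6*7)) + 22 = 18*(2*(18 - 196 + 7*49)/(9 + 49 - 42)) + 22 = 18*(2*(18 - 196 + 343)/16) + 22 = 18*(2*(1/16)*165) + 22 = 18*(165/8) + 22 = 1485/4 + 22 = 1573/4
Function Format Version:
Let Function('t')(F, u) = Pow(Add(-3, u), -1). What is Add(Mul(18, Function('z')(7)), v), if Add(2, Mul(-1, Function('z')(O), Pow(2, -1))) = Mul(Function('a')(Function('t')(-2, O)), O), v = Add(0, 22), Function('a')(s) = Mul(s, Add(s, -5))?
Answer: Rational(1573, 4) ≈ 393.25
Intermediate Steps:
Function('a')(s) = Mul(s, Add(-5, s))
v = 22
Function('z')(O) = Add(4, Mul(-2, O, Pow(Add(-3, O), -1), Add(-5, Pow(Add(-3, O), -1)))) (Function('z')(O) = Add(4, Mul(-2, Mul(Mul(Pow(Add(-3, O), -1), Add(-5, Pow(Add(-3, O), -1))), O))) = Add(4, Mul(-2, Mul(O, Pow(Add(-3, O), -1), Add(-5, Pow(Add(-3, O), -1))))) = Add(4, Mul(-2, O, Pow(Add(-3, O), -1), Add(-5, Pow(Add(-3, O), -1)))))
Add(Mul(18, Function('z')(7)), v) = Add(Mul(18, Mul(2, Pow(Add(9, Pow(7, 2), Mul(-6, 7)), -1), Add(18, Mul(-28, 7), Mul(7, Pow(7, 2))))), 22) = Add(Mul(18, Mul(2, Pow(Add(9, 49, -42), -1), Add(18, -196, Mul(7, 49)))), 22) = Add(Mul(18, Mul(2, Pow(16, -1), Add(18, -196, 343))), 22) = Add(Mul(18, Mul(2, Rational(1, 16), 165)), 22) = Add(Mul(18, Rational(165, 8)), 22) = Add(Rational(1485, 4), 22) = Rational(1573, 4)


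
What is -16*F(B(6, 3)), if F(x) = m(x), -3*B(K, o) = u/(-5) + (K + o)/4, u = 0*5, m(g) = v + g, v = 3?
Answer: -36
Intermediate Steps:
m(g) = 3 + g
u = 0
B(K, o) = -K/12 - o/12 (B(K, o) = -(0/(-5) + (K + o)/4)/3 = -(0*(-1/5) + (K + o)*(1/4))/3 = -(0 + (K/4 + o/4))/3 = -(K/4 + o/4)/3 = -K/12 - o/12)
F(x) = 3 + x
-16*F(B(6, 3)) = -16*(3 + (-1/12*6 - 1/12*3)) = -16*(3 + (-1/2 - 1/4)) = -16*(3 - 3/4) = -16*9/4 = -36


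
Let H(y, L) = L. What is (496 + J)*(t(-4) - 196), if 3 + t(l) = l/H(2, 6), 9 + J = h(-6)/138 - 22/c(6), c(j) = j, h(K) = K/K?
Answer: -39953899/414 ≈ -96507.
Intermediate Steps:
h(K) = 1
J = -1747/138 (J = -9 + (1/138 - 22/6) = -9 + (1*(1/138) - 22*1/6) = -9 + (1/138 - 11/3) = -9 - 505/138 = -1747/138 ≈ -12.659)
t(l) = -3 + l/6
(496 + J)*(t(-4) - 196) = (496 - 1747/138)*((-3 + (1/6)*(-4)) - 196) = 66701*((-3 - 2/3) - 196)/138 = 66701*(-11/3 - 196)/138 = (66701/138)*(-599/3) = -39953899/414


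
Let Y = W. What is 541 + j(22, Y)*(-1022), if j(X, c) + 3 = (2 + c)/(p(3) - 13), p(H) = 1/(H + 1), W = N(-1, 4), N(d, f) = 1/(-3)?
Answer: 572311/153 ≈ 3740.6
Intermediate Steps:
N(d, f) = -1/3
W = -1/3 ≈ -0.33333
Y = -1/3 ≈ -0.33333
p(H) = 1/(1 + H)
j(X, c) = -161/51 - 4*c/51 (j(X, c) = -3 + (2 + c)/(1/(1 + 3) - 13) = -3 + (2 + c)/(1/4 - 13) = -3 + (2 + c)/(-51/4) = -3 + (2 + c)*(-4/51) = -3 + (-8/51 - 4*c/51) = -161/51 - 4*c/51)
541 + j(22, Y)*(-1022) = 541 + (-161/51 - 4/51*(-1/3))*(-1022) = 541 + (-161/51 + 4/153)*(-1022) = 541 - 479/153*(-1022) = 541 + 489538/153 = 572311/153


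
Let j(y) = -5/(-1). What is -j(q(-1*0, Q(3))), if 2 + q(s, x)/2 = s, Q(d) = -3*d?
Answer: -5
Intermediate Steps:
q(s, x) = -4 + 2*s
j(y) = 5 (j(y) = -1*(-5) = 5)
-j(q(-1*0, Q(3))) = -1*5 = -5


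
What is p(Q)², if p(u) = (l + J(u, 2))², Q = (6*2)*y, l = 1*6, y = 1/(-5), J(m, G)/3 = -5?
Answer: 6561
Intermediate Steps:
J(m, G) = -15 (J(m, G) = 3*(-5) = -15)
y = -⅕ ≈ -0.20000
l = 6
Q = -12/5 (Q = (6*2)*(-⅕) = 12*(-⅕) = -12/5 ≈ -2.4000)
p(u) = 81 (p(u) = (6 - 15)² = (-9)² = 81)
p(Q)² = 81² = 6561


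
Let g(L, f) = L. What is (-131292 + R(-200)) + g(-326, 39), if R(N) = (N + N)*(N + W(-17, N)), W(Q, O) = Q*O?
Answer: -1411618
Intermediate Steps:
W(Q, O) = O*Q
R(N) = -32*N² (R(N) = (N + N)*(N + N*(-17)) = (2*N)*(N - 17*N) = (2*N)*(-16*N) = -32*N²)
(-131292 + R(-200)) + g(-326, 39) = (-131292 - 32*(-200)²) - 326 = (-131292 - 32*40000) - 326 = (-131292 - 1280000) - 326 = -1411292 - 326 = -1411618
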